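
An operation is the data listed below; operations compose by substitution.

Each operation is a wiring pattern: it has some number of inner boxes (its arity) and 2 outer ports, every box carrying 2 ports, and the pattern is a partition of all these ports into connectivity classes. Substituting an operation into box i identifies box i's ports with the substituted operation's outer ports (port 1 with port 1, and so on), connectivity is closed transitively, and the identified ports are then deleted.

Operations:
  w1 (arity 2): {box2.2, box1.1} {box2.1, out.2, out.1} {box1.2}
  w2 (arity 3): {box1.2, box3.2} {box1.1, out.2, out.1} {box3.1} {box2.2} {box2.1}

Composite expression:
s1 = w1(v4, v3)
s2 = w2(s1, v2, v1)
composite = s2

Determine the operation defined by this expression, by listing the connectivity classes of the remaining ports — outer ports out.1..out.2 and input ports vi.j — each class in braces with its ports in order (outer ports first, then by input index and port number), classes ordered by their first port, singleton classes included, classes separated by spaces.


{out.1, out.2, v1.2, v3.1} {v1.1} {v2.1} {v2.2} {v3.2, v4.1} {v4.2}

Two ports join when wires chain via w2-identified ports.
through w1, on inputs (v4, v3): {out.1, out.2, v3.1} {v3.2, v4.1} {v4.2} (out.j = stage outer ports)
through w2, on inputs (v4, v3, v2, v1): {out.1, out.2, v1.2, v3.1} {v1.1} {v2.1} {v2.2} {v3.2, v4.1} {v4.2} (out.j = stage outer ports)


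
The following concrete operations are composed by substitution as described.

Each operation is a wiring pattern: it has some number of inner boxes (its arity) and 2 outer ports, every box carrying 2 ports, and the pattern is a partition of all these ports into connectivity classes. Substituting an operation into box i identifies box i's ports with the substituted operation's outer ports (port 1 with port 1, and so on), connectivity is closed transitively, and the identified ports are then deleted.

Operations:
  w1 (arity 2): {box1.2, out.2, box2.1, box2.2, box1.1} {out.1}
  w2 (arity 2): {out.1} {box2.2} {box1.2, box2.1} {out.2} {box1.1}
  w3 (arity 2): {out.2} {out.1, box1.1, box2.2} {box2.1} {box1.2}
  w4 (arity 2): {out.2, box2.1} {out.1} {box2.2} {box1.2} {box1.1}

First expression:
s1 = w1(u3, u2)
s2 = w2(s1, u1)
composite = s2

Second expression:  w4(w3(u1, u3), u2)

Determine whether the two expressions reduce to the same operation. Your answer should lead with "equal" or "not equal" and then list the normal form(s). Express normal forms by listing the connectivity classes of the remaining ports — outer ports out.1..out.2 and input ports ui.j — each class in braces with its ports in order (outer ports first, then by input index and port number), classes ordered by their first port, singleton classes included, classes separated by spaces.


not equal; first: {out.1} {out.2} {u1.1, u2.1, u2.2, u3.1, u3.2} {u1.2}; second: {out.1} {out.2, u2.1} {u1.1, u3.2} {u1.2} {u2.2} {u3.1}


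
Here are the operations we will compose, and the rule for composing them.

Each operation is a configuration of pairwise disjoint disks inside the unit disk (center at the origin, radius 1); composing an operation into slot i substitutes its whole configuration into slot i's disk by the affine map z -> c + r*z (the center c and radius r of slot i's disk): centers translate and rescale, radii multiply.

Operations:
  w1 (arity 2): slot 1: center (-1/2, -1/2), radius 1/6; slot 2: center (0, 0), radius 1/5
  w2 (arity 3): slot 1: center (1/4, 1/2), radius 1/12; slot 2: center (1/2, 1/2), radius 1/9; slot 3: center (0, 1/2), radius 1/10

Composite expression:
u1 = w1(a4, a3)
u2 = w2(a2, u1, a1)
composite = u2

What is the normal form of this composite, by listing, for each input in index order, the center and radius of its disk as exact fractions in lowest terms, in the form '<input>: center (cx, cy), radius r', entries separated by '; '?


Below w2, radii multiply path by path; the a-disk centers shift.
input a2: composing its 1 substitution step yields center (1/4, 1/2), radius 1/12
input a4: composing its 2 substitution steps yields center (4/9, 4/9), radius 1/54
input a3: composing its 2 substitution steps yields center (1/2, 1/2), radius 1/45
input a1: composing its 1 substitution step yields center (0, 1/2), radius 1/10

a1: center (0, 1/2), radius 1/10; a2: center (1/4, 1/2), radius 1/12; a3: center (1/2, 1/2), radius 1/45; a4: center (4/9, 4/9), radius 1/54


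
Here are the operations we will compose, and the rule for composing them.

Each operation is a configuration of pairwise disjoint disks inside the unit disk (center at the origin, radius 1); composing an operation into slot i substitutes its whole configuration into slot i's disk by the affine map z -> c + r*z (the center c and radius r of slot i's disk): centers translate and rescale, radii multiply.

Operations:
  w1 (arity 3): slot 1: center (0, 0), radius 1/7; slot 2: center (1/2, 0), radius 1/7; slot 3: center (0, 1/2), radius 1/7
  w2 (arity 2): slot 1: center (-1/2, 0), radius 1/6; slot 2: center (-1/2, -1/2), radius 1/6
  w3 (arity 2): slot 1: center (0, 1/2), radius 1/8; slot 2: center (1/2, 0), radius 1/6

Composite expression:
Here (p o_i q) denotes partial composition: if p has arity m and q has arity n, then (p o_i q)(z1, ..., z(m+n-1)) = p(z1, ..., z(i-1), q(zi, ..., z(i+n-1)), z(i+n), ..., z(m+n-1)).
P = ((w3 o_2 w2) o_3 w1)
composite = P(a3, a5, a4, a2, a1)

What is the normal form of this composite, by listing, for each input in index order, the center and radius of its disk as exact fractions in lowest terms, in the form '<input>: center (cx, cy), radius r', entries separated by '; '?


a1: center (5/12, -5/72), radius 1/252; a2: center (31/72, -1/12), radius 1/252; a3: center (0, 1/2), radius 1/8; a4: center (5/12, -1/12), radius 1/252; a5: center (5/12, 0), radius 1/36

Only the slot chain above each a matters under w3; compose those maps.
input a3: applying the 1 nested substitution gives center (0, 1/2), radius 1/8
input a5: applying the 2 nested substitutions gives center (5/12, 0), radius 1/36
input a4: applying the 3 nested substitutions gives center (5/12, -1/12), radius 1/252
input a2: applying the 3 nested substitutions gives center (31/72, -1/12), radius 1/252
input a1: applying the 3 nested substitutions gives center (5/12, -5/72), radius 1/252


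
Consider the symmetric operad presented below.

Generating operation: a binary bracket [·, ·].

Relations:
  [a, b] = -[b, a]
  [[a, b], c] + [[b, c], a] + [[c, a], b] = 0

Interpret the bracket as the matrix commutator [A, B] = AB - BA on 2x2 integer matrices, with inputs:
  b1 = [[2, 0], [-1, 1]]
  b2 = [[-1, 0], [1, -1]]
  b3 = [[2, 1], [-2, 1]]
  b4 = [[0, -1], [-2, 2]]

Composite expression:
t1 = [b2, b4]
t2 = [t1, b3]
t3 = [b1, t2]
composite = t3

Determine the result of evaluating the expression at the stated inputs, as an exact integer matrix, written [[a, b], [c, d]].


[b2, b4] = [[1, 0], [-2, -1]]
[[b2, b4], b3] = [[2, 2], [2, -2]]
[b1, [[b2, b4], b3]] = [[2, 2], [-6, -2]]

[[2, 2], [-6, -2]]


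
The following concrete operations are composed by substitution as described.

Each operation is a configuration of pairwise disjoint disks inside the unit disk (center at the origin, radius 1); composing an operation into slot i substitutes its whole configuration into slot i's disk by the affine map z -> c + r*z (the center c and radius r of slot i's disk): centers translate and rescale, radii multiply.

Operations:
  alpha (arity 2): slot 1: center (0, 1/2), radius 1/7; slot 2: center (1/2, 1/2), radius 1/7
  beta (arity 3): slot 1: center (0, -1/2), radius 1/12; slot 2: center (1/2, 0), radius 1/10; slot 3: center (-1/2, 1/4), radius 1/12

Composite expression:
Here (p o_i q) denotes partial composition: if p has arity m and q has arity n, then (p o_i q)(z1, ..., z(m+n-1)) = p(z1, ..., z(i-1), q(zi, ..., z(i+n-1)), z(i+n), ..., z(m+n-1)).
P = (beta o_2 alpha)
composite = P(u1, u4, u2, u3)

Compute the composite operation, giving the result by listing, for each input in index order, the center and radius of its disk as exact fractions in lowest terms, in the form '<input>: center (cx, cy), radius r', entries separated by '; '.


Below beta, radii multiply path by path; the u-disk centers shift.
for u1, the 1-step affine chain lands on center (0, -1/2), radius 1/12
for u4, the 2-step affine chain lands on center (1/2, 1/20), radius 1/70
for u2, the 2-step affine chain lands on center (11/20, 1/20), radius 1/70
for u3, the 1-step affine chain lands on center (-1/2, 1/4), radius 1/12

u1: center (0, -1/2), radius 1/12; u2: center (11/20, 1/20), radius 1/70; u3: center (-1/2, 1/4), radius 1/12; u4: center (1/2, 1/20), radius 1/70


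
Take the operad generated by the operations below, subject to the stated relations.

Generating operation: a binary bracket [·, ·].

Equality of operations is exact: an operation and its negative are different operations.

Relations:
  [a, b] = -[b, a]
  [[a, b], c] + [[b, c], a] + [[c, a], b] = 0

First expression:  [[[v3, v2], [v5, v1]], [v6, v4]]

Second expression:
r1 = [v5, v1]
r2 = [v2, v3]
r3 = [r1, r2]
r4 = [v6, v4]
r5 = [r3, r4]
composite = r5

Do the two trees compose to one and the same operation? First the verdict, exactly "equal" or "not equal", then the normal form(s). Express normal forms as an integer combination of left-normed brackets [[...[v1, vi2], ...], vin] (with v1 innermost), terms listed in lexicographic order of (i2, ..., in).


equal; the common form is [[[[[v1, v5], v2], v3], v4], v6] - [[[[[v1, v5], v2], v3], v6], v4] - [[[[[v1, v5], v3], v2], v4], v6] + [[[[[v1, v5], v3], v2], v6], v4]

Normal form of the first expression: [[[[[v1, v5], v2], v3], v4], v6] - [[[[[v1, v5], v2], v3], v6], v4] - [[[[[v1, v5], v3], v2], v4], v6] + [[[[[v1, v5], v3], v2], v6], v4]
Normal form of the second expression: [[[[[v1, v5], v2], v3], v4], v6] - [[[[[v1, v5], v2], v3], v6], v4] - [[[[[v1, v5], v3], v2], v4], v6] + [[[[[v1, v5], v3], v2], v6], v4]
Identical normal forms: equal.


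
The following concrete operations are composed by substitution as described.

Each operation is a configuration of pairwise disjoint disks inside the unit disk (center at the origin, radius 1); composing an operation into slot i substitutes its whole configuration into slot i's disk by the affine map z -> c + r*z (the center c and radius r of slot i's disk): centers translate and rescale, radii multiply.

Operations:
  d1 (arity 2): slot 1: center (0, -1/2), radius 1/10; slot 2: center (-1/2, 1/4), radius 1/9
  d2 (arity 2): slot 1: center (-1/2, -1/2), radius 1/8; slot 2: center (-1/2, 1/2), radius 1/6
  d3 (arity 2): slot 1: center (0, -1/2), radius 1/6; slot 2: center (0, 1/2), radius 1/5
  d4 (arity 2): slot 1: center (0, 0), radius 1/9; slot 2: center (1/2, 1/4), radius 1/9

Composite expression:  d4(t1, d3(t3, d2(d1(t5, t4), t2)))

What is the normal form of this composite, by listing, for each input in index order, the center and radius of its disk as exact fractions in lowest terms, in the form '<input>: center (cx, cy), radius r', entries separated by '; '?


t1: center (0, 0), radius 1/9; t2: center (22/45, 19/60), radius 1/270; t3: center (1/2, 7/36), radius 1/54; t4: center (39/80, 85/288), radius 1/3240; t5: center (22/45, 211/720), radius 1/3600

Nesting under d4 composes maps z -> c + r*z down each t-path.
for t1, the 1-step affine chain lands on center (0, 0), radius 1/9
for t3, the 2-step affine chain lands on center (1/2, 7/36), radius 1/54
for t5, the 4-step affine chain lands on center (22/45, 211/720), radius 1/3600
for t4, the 4-step affine chain lands on center (39/80, 85/288), radius 1/3240
for t2, the 3-step affine chain lands on center (22/45, 19/60), radius 1/270


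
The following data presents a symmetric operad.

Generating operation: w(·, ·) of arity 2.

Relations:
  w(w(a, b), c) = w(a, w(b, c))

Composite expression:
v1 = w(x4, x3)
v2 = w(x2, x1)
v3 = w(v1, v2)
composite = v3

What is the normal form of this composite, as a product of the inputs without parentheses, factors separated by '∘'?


x4 ∘ x3 ∘ x2 ∘ x1

Key point: w is associative — brackets drop, the x-order remains.
w(x4, x3) spells out as x4 ∘ x3
w(x2, x1) spells out as x2 ∘ x1
w(w(x4, x3), w(x2, x1)) spells out as x4 ∘ x3 ∘ x2 ∘ x1


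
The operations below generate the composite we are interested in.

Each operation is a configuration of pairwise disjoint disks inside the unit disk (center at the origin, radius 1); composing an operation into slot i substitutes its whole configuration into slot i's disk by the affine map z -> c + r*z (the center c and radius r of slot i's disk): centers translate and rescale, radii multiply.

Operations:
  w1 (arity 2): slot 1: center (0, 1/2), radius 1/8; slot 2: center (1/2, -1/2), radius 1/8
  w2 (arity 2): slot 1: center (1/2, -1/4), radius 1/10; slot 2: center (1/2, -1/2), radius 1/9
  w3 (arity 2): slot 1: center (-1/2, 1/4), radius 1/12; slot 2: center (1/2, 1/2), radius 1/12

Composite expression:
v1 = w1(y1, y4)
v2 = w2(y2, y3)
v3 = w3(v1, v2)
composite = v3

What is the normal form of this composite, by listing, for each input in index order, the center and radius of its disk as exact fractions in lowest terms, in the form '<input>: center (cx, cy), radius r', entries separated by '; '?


y1: center (-1/2, 7/24), radius 1/96; y2: center (13/24, 23/48), radius 1/120; y3: center (13/24, 11/24), radius 1/108; y4: center (-11/24, 5/24), radius 1/96

Follow each y-input down from w3: c' goes to c + r*c', radius to r*r'.
input y1: applying the 2 nested substitutions gives center (-1/2, 7/24), radius 1/96
input y4: applying the 2 nested substitutions gives center (-11/24, 5/24), radius 1/96
input y2: applying the 2 nested substitutions gives center (13/24, 23/48), radius 1/120
input y3: applying the 2 nested substitutions gives center (13/24, 11/24), radius 1/108


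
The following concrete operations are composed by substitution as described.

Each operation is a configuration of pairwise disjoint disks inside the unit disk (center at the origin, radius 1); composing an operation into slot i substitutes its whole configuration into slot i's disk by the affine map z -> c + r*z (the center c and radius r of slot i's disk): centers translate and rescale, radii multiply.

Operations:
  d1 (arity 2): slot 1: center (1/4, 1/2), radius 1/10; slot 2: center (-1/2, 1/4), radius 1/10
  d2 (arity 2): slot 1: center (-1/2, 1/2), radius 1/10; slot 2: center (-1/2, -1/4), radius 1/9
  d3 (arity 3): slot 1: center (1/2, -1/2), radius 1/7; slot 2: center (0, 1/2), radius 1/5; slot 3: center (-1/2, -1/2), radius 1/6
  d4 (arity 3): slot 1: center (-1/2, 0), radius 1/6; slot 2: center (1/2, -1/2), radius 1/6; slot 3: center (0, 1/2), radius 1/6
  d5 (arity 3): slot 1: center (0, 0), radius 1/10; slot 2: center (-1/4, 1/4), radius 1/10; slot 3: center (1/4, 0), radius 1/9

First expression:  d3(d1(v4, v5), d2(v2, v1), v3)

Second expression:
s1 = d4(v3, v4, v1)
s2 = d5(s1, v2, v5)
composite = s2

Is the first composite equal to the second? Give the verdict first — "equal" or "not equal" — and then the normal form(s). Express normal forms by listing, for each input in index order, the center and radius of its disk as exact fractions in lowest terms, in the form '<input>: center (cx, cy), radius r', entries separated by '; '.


Reducing the first expression gives v1: center (-1/10, 9/20), radius 1/45; v2: center (-1/10, 3/5), radius 1/50; v3: center (-1/2, -1/2), radius 1/6; v4: center (15/28, -3/7), radius 1/70; v5: center (3/7, -13/28), radius 1/70
Reducing the second expression gives v1: center (0, 1/20), radius 1/60; v2: center (-1/4, 1/4), radius 1/10; v3: center (-1/20, 0), radius 1/60; v4: center (1/20, -1/20), radius 1/60; v5: center (1/4, 0), radius 1/9
No match — not equal.

not equal; first: v1: center (-1/10, 9/20), radius 1/45; v2: center (-1/10, 3/5), radius 1/50; v3: center (-1/2, -1/2), radius 1/6; v4: center (15/28, -3/7), radius 1/70; v5: center (3/7, -13/28), radius 1/70; second: v1: center (0, 1/20), radius 1/60; v2: center (-1/4, 1/4), radius 1/10; v3: center (-1/20, 0), radius 1/60; v4: center (1/20, -1/20), radius 1/60; v5: center (1/4, 0), radius 1/9


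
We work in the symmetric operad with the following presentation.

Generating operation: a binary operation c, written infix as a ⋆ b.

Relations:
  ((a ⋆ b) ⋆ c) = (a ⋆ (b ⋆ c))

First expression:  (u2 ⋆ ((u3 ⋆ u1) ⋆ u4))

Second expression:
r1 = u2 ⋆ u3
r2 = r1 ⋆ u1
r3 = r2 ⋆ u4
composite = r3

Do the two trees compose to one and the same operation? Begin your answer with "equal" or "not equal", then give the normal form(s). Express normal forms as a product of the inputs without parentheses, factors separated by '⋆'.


equal; the common form is u2 ⋆ u3 ⋆ u1 ⋆ u4


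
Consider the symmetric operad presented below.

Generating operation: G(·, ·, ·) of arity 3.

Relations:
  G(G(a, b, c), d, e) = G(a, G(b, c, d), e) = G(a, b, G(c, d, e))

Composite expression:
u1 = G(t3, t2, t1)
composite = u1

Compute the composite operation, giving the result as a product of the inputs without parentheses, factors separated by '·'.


The G-tree's shape is irrelevant; the t-reading-order decides.
G(t3, t2, t1) reduces to t3 · t2 · t1

t3 · t2 · t1


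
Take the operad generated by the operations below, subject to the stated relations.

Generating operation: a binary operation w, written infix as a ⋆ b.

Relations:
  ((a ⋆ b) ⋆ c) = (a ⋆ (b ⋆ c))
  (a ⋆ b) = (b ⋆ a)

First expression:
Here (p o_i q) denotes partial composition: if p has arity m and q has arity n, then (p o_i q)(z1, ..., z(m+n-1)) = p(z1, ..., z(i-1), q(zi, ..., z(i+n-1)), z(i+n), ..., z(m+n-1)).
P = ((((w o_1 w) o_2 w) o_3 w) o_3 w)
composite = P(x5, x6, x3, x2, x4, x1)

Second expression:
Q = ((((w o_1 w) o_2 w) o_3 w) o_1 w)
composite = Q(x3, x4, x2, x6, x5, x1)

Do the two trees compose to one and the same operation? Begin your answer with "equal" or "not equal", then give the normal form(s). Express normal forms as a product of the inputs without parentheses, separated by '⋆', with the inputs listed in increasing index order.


equal — both sides give x1 ⋆ x2 ⋆ x3 ⋆ x4 ⋆ x5 ⋆ x6

The first expression, normalized: x1 ⋆ x2 ⋆ x3 ⋆ x4 ⋆ x5 ⋆ x6
The second expression, normalized: x1 ⋆ x2 ⋆ x3 ⋆ x4 ⋆ x5 ⋆ x6
One common form — equal.


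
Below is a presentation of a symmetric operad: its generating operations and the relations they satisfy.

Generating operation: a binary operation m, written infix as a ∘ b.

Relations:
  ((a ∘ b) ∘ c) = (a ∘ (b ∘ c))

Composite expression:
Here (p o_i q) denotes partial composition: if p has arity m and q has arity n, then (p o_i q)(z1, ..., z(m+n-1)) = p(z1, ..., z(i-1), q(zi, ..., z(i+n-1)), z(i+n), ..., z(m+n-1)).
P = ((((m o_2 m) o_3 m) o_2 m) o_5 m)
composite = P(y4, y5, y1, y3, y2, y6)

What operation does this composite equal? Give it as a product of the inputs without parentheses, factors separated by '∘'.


All parenthesizations of m agree; list the y-inputs left to right.
(y5 ∘ y1) linearizes to y5 ∘ y1
(y2 ∘ y6) linearizes to y2 ∘ y6
(y3 ∘ (y2 ∘ y6)) linearizes to y3 ∘ y2 ∘ y6
((y5 ∘ y1) ∘ (y3 ∘ (y2 ∘ y6))) linearizes to y5 ∘ y1 ∘ y3 ∘ y2 ∘ y6
(y4 ∘ ((y5 ∘ y1) ∘ (y3 ∘ (y2 ∘ y6)))) linearizes to y4 ∘ y5 ∘ y1 ∘ y3 ∘ y2 ∘ y6

y4 ∘ y5 ∘ y1 ∘ y3 ∘ y2 ∘ y6


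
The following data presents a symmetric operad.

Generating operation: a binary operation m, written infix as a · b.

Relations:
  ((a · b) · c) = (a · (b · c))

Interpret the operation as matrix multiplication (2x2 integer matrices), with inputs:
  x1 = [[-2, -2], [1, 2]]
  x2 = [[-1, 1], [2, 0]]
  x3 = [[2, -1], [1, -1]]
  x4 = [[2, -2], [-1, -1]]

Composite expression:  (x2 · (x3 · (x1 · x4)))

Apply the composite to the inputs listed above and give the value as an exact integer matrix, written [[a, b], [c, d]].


[[2, -6], [-8, 32]]

(x1 · x4) = [[-2, 6], [0, -4]]
(x3 · (x1 · x4)) = [[-4, 16], [-2, 10]]
(x2 · (x3 · (x1 · x4))) = [[2, -6], [-8, 32]]


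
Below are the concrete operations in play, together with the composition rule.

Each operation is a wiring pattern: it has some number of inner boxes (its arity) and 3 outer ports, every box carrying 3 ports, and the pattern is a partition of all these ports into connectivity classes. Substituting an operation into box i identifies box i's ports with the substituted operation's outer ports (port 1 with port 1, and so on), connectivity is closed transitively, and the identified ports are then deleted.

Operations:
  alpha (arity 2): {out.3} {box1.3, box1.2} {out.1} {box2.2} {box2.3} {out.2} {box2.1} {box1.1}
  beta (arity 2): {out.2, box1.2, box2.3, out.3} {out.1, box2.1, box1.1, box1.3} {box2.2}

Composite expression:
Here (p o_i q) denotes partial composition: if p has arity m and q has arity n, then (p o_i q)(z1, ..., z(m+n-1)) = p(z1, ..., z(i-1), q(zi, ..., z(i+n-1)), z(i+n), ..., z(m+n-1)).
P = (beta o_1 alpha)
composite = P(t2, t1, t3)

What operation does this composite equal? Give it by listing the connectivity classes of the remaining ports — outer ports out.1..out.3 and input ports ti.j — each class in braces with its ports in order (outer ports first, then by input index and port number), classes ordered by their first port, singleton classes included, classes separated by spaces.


{out.1, t3.1} {out.2, out.3, t3.3} {t1.1} {t1.2} {t1.3} {t2.1} {t2.2, t2.3} {t3.2}

Two ports join when wires chain via beta-identified ports.
composing alpha on (t2, t1), with out.j its own outer ports: {out.1} {out.2} {out.3} {t1.1} {t1.2} {t1.3} {t2.1} {t2.2, t2.3}
composing beta on (t2, t1, t3), with out.j its own outer ports: {out.1, t3.1} {out.2, out.3, t3.3} {t1.1} {t1.2} {t1.3} {t2.1} {t2.2, t2.3} {t3.2}


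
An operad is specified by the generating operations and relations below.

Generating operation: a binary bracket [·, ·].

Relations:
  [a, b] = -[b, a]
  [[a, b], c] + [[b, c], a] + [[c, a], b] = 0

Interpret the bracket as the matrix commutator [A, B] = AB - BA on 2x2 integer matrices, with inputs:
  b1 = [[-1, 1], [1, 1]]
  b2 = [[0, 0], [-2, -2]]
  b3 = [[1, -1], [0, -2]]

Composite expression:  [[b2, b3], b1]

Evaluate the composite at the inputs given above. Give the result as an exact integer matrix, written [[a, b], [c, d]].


[[4, -8], [16, -4]]

[b2, b3] = [[-2, -2], [-6, 2]]
[[b2, b3], b1] = [[4, -8], [16, -4]]


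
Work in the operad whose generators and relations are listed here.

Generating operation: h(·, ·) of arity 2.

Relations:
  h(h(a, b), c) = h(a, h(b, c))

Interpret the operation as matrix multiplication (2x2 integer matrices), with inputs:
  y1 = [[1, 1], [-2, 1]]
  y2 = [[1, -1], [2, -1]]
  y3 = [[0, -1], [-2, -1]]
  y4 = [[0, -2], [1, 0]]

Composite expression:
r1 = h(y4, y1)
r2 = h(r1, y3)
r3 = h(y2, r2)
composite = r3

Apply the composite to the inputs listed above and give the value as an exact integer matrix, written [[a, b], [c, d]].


h(y4, y1) = [[4, -2], [1, 1]]
h(h(y4, y1), y3) = [[4, -2], [-2, -2]]
h(y2, h(h(y4, y1), y3)) = [[6, 0], [10, -2]]

[[6, 0], [10, -2]]


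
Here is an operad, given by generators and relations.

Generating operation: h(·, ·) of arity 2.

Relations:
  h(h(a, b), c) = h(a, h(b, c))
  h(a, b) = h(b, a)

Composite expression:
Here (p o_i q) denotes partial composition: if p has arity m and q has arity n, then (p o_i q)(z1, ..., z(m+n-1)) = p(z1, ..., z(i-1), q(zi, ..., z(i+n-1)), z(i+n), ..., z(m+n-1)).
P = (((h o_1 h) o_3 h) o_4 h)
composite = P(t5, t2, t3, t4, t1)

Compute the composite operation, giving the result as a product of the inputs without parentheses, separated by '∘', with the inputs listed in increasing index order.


t1 ∘ t2 ∘ t3 ∘ t4 ∘ t5

Shape and order are irrelevant to h; the t-input set decides.
h(t5, t2) spells out as t5 ∘ t2
h(t4, t1) spells out as t4 ∘ t1
h(t3, h(t4, t1)) spells out as t3 ∘ t4 ∘ t1
h(h(t5, t2), h(t3, h(t4, t1))) spells out as t5 ∘ t2 ∘ t3 ∘ t4 ∘ t1
commutativity sorts the factors: t1 ∘ t2 ∘ t3 ∘ t4 ∘ t5


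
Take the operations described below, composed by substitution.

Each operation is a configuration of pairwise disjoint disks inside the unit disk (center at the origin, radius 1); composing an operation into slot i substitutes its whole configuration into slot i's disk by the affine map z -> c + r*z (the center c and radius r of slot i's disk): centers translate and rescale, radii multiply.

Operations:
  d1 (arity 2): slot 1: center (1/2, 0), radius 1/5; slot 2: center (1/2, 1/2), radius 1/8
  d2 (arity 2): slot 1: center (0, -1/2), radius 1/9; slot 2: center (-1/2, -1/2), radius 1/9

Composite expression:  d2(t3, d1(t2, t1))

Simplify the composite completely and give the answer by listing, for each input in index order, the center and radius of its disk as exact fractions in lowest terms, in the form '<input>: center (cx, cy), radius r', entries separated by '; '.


Below d2, radii multiply path by path; the t-disk centers shift.
t3: after 1 affine step, its disk has center (0, -1/2), radius 1/9
t2: after 2 affine steps, its disk has center (-4/9, -1/2), radius 1/45
t1: after 2 affine steps, its disk has center (-4/9, -4/9), radius 1/72

t1: center (-4/9, -4/9), radius 1/72; t2: center (-4/9, -1/2), radius 1/45; t3: center (0, -1/2), radius 1/9


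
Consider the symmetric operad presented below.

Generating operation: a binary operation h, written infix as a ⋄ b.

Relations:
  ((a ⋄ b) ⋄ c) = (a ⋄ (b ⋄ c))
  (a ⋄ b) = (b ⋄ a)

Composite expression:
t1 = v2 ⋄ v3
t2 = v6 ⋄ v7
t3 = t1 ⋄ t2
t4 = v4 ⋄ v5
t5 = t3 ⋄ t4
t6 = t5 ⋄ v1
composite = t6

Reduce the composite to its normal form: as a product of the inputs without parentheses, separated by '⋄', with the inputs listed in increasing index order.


v1 ⋄ v2 ⋄ v3 ⋄ v4 ⋄ v5 ⋄ v6 ⋄ v7


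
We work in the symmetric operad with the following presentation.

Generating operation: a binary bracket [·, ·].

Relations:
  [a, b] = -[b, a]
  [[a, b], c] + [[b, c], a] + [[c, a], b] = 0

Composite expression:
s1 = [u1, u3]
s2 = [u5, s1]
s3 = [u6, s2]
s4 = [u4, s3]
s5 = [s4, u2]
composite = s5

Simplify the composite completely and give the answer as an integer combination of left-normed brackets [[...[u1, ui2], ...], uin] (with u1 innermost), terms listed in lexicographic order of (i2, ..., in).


-[[[[[u1, u3], u5], u6], u4], u2]

Antisymmetry and Jacobi reduce to u1-anchored left-normed brackets.
Composite bracket: [[u4, [u6, [u5, [u1, u3]]]], u2]
The bracket unfolds into 32 signed words via [a, b] = ab - ba (2^5 = 32).
Coefficients come from the u1-initial words:
  from u1u3u5u6u4u2, sign -1: term -[[[[[u1, u3], u5], u6], u4], u2]


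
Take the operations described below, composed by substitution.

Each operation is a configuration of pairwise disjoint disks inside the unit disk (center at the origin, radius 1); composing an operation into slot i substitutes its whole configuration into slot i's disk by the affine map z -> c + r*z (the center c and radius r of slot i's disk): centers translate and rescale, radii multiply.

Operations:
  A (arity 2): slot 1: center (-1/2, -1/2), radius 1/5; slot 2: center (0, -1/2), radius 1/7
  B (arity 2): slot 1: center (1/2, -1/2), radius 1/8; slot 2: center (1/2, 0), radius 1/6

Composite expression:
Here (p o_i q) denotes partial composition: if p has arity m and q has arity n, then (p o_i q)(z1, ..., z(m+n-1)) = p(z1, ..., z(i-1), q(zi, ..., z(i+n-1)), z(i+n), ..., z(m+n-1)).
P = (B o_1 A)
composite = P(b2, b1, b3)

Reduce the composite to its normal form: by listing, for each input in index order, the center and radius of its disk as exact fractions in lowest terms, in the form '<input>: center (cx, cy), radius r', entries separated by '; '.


b1: center (1/2, -9/16), radius 1/56; b2: center (7/16, -9/16), radius 1/40; b3: center (1/2, 0), radius 1/6

Affine substitution under B: radii multiply and b-centers shift.
input b2: composing its 2 substitution steps yields center (7/16, -9/16), radius 1/40
input b1: composing its 2 substitution steps yields center (1/2, -9/16), radius 1/56
input b3: composing its 1 substitution step yields center (1/2, 0), radius 1/6


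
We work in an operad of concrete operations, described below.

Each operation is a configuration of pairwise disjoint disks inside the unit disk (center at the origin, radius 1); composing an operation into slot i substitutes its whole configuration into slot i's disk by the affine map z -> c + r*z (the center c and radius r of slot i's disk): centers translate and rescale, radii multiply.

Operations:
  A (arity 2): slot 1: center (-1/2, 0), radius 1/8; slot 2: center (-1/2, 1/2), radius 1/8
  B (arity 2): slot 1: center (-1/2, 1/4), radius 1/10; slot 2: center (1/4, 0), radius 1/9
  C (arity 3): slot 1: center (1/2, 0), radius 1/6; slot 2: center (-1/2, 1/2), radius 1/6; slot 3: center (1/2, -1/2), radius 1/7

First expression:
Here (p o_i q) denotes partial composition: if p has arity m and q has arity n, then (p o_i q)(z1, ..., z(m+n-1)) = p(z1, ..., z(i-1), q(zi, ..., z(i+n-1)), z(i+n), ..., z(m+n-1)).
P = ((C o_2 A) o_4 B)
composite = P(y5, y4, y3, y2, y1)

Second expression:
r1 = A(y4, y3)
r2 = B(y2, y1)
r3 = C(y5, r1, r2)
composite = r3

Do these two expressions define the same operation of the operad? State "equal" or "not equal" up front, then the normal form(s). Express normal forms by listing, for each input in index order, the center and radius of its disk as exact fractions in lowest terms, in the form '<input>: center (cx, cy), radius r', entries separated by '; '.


equal; the common form is y1: center (15/28, -1/2), radius 1/63; y2: center (3/7, -13/28), radius 1/70; y3: center (-7/12, 7/12), radius 1/48; y4: center (-7/12, 1/2), radius 1/48; y5: center (1/2, 0), radius 1/6

Reducing the first expression gives y1: center (15/28, -1/2), radius 1/63; y2: center (3/7, -13/28), radius 1/70; y3: center (-7/12, 7/12), radius 1/48; y4: center (-7/12, 1/2), radius 1/48; y5: center (1/2, 0), radius 1/6
Reducing the second expression gives y1: center (15/28, -1/2), radius 1/63; y2: center (3/7, -13/28), radius 1/70; y3: center (-7/12, 7/12), radius 1/48; y4: center (-7/12, 1/2), radius 1/48; y5: center (1/2, 0), radius 1/6
The normal forms match — equal.


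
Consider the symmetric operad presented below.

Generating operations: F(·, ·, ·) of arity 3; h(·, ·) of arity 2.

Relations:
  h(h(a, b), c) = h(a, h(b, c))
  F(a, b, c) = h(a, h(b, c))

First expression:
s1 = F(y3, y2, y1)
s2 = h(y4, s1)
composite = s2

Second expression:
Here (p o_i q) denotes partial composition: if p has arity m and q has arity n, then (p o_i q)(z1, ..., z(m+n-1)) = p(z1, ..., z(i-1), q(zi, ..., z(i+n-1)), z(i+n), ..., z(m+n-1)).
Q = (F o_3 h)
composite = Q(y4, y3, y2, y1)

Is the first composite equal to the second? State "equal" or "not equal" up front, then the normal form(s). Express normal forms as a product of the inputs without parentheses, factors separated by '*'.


equal; both compose to y4 * y3 * y2 * y1

Reducing the first expression gives y4 * y3 * y2 * y1
Reducing the second expression gives y4 * y3 * y2 * y1
Both agree, so they are equal.


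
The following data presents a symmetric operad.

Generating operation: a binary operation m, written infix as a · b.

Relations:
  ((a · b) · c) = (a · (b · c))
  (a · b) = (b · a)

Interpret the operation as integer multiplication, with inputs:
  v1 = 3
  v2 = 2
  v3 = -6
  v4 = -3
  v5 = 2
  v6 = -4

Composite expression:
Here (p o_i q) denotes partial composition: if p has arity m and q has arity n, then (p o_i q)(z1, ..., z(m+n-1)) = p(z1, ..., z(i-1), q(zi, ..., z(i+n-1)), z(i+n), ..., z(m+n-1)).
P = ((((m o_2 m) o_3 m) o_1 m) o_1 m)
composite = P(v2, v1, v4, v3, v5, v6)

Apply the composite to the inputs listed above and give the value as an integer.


(v2 · v1) = 6
((v2 · v1) · v4) = -18
(v5 · v6) = -8
(v3 · (v5 · v6)) = 48
(((v2 · v1) · v4) · (v3 · (v5 · v6))) = -864

-864


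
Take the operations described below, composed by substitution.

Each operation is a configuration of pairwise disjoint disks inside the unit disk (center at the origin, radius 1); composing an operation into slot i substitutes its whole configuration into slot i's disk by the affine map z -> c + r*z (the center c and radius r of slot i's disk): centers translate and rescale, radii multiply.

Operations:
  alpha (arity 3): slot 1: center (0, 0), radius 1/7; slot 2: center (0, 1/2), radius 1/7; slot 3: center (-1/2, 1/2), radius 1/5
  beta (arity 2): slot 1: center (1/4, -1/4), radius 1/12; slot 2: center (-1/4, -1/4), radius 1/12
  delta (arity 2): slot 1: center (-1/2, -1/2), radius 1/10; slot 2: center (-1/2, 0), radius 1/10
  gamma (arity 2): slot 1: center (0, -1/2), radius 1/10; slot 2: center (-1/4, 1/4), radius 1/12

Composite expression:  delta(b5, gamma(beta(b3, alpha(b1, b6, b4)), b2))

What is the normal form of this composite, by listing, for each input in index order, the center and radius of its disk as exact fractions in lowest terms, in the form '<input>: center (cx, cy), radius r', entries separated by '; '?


Follow each b-input down from delta: c' goes to c + r*c', radius to r*r'.
b5 passes through 1 substitution, ending at center (-1/2, -1/2), radius 1/10
b3 passes through 3 substitutions, ending at center (-199/400, -21/400), radius 1/1200
b1 passes through 4 substitutions, ending at center (-201/400, -21/400), radius 1/8400
b6 passes through 4 substitutions, ending at center (-201/400, -5/96), radius 1/8400
b4 passes through 4 substitutions, ending at center (-1207/2400, -5/96), radius 1/6000
b2 passes through 2 substitutions, ending at center (-21/40, 1/40), radius 1/120

b1: center (-201/400, -21/400), radius 1/8400; b2: center (-21/40, 1/40), radius 1/120; b3: center (-199/400, -21/400), radius 1/1200; b4: center (-1207/2400, -5/96), radius 1/6000; b5: center (-1/2, -1/2), radius 1/10; b6: center (-201/400, -5/96), radius 1/8400


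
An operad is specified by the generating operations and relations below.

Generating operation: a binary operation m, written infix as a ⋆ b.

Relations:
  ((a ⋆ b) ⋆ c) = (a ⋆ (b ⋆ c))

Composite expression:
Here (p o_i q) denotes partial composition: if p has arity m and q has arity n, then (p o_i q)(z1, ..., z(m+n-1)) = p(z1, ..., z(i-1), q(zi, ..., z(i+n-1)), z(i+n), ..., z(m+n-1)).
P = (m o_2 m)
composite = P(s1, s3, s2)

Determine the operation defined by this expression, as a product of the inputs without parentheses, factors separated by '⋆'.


Associativity of m dissolves the nesting; only the s-input order survives.
(s3 ⋆ s2) reduces to s3 ⋆ s2
(s1 ⋆ (s3 ⋆ s2)) reduces to s1 ⋆ s3 ⋆ s2

s1 ⋆ s3 ⋆ s2


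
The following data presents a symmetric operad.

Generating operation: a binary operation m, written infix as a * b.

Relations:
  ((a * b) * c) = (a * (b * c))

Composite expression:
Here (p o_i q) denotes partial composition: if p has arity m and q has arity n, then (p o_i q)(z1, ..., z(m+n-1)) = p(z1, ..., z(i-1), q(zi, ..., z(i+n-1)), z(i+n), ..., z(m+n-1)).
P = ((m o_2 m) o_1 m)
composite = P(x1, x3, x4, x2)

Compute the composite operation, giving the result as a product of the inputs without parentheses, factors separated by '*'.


x1 * x3 * x4 * x2


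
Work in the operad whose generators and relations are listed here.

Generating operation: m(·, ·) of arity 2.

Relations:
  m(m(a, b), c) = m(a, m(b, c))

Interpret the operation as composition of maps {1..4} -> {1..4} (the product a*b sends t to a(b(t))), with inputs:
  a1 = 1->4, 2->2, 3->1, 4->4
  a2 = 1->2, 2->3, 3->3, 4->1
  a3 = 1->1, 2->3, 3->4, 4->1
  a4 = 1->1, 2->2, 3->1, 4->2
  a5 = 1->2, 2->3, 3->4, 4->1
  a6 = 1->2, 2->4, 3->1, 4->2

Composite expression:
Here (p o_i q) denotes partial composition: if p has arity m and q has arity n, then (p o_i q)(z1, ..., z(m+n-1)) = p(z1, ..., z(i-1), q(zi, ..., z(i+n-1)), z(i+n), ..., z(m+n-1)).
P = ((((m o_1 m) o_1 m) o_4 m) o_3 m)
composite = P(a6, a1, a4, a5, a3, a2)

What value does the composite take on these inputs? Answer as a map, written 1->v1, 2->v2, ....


1->4, 2->2, 3->2, 4->4

m(a6, a1) = 1->2, 2->4, 3->2, 4->2
m(a4, a5) = 1->2, 2->1, 3->2, 4->1
m(m(a6, a1), m(a4, a5)) = 1->4, 2->2, 3->4, 4->2
m(a3, a2) = 1->3, 2->4, 3->4, 4->1
m(m(m(a6, a1), m(a4, a5)), m(a3, a2)) = 1->4, 2->2, 3->2, 4->4


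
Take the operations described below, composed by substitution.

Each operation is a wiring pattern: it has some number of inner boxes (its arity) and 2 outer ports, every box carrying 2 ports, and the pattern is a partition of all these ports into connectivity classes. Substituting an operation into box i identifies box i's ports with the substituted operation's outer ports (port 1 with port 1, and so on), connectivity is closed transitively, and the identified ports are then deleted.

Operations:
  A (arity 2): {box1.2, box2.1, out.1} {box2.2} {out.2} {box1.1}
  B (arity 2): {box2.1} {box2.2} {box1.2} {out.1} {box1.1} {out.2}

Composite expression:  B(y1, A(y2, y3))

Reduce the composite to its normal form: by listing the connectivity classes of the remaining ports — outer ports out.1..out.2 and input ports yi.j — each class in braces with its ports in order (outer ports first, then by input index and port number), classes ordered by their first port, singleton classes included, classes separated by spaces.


{out.1} {out.2} {y1.1} {y1.2} {y2.1} {y2.2, y3.1} {y3.2}

Two ports join when wires chain via B-identified ports.
composing A on (y2, y3), with out.j its own outer ports: {out.1, y2.2, y3.1} {out.2} {y2.1} {y3.2}
composing B on (y1, y2, y3), with out.j its own outer ports: {out.1} {out.2} {y1.1} {y1.2} {y2.1} {y2.2, y3.1} {y3.2}


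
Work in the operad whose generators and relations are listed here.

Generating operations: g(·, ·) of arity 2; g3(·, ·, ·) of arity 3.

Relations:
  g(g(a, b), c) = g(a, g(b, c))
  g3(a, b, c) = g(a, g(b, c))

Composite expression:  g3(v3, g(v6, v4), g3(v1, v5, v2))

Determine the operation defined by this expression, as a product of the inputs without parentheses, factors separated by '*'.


Under associativity of g3, the answer is the v's in reading order.
g(v6, v4) collapses to v6 * v4
g3(v1, v5, v2) collapses to v1 * v5 * v2
g3(v3, g(v6, v4), g3(v1, v5, v2)) collapses to v3 * v6 * v4 * v1 * v5 * v2

v3 * v6 * v4 * v1 * v5 * v2


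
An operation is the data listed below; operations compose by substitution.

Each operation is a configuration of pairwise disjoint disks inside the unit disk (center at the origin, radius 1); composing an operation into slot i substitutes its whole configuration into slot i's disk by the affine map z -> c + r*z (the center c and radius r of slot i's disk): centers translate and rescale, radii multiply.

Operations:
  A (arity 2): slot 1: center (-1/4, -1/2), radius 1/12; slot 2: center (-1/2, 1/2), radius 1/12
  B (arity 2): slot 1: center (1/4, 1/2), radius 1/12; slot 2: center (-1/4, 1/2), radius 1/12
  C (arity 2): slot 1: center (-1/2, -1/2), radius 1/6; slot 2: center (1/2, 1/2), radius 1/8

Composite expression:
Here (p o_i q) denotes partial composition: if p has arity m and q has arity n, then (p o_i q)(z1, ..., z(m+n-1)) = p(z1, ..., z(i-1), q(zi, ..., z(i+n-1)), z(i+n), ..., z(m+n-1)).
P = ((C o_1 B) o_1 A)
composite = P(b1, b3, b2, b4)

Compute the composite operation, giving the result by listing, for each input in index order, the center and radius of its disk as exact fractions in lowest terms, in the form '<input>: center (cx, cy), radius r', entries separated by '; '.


Each b-disk chains the slot maps above it in C; radii multiply.
b1: after 3 affine steps, its disk has center (-133/288, -61/144), radius 1/864
b3: after 3 affine steps, its disk has center (-67/144, -59/144), radius 1/864
b2: after 2 affine steps, its disk has center (-13/24, -5/12), radius 1/72
b4: after 1 affine step, its disk has center (1/2, 1/2), radius 1/8

b1: center (-133/288, -61/144), radius 1/864; b2: center (-13/24, -5/12), radius 1/72; b3: center (-67/144, -59/144), radius 1/864; b4: center (1/2, 1/2), radius 1/8


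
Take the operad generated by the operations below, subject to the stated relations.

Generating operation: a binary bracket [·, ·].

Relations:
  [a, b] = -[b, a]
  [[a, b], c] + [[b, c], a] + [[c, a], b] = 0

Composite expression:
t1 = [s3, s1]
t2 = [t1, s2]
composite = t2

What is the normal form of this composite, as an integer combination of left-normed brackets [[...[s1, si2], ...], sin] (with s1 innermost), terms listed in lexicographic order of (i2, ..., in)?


-[[s1, s3], s2]

Antisymmetry and Jacobi reduce to s1-anchored left-normed brackets.
Composite bracket: [[s3, s1], s2]
Full expansion: 4 signed words from ab - ba (2^2 = 4).
Only words starting with s1 matter:
  sign of s1s3s2 is -1, so it contributes -[[s1, s3], s2]
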